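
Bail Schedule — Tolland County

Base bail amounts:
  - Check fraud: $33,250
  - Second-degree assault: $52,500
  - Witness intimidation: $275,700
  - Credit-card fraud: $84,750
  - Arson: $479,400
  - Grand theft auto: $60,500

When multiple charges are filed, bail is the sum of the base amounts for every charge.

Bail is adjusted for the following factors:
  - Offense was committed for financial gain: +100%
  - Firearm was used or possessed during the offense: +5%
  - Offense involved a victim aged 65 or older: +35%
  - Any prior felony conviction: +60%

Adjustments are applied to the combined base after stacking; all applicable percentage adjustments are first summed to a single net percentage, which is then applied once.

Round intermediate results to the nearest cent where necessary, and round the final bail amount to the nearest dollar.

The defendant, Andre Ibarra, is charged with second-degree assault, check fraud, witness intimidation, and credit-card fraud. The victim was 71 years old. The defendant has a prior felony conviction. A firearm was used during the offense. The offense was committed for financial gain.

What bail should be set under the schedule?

Base amounts from the schedule: second-degree assault $52,500; check fraud $33,250; witness intimidation $275,700; credit-card fraud $84,750.
Stacking rule: sum of all bases. $52,500 + $33,250 + $275,700 + $84,750 = $446,200.
Net percentage adjustment: +100% +5% +35% +60% = +200%. $446,200 × 3 = $1,338,600.

$1,338,600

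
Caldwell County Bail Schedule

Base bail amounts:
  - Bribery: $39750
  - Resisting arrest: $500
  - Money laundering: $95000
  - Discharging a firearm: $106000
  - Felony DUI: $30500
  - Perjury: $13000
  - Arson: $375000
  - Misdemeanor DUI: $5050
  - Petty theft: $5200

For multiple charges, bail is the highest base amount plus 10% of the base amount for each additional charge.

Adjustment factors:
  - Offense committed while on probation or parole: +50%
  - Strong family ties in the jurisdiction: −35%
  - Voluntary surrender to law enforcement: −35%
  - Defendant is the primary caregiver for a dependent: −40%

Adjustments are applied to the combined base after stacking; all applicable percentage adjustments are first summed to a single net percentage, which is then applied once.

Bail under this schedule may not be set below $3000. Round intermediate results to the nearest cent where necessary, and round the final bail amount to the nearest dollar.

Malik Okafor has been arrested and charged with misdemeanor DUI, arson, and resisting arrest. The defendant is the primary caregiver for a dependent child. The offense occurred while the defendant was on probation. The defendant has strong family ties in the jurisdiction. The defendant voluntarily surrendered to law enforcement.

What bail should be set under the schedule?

Base amounts from the schedule: misdemeanor DUI $5050; arson $375000; resisting arrest $500.
Stacking rule: highest base plus 10% of each additional charge. Highest is arson at $375000. Additional: $5050 × 10% = $505; $500 × 10% = $50. Combined base = $375000 + $555 = $375555.
Net percentage adjustment: +50% −35% −35% −40% = −60%. $375555 × 0.4 = $150222.
$150222 is at or above the $3000 minimum.

$150222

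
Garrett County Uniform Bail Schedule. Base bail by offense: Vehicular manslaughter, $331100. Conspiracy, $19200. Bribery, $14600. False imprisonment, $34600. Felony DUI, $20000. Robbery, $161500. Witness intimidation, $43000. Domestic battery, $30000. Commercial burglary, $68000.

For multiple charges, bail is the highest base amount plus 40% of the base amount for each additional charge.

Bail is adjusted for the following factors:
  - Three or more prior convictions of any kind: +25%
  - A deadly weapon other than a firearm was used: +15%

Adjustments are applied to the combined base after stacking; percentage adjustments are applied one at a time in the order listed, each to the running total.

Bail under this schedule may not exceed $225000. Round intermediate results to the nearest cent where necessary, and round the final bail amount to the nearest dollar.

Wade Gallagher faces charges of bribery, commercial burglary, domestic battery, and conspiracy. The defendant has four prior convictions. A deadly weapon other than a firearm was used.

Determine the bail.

Base amounts from the schedule: bribery $14600; commercial burglary $68000; domestic battery $30000; conspiracy $19200.
Stacking rule: highest base plus 40% of each additional charge. Highest is commercial burglary at $68000. Additional: $14600 × 40% = $5840; $30000 × 40% = $12000; $19200 × 40% = $7680. Combined base = $68000 + $25520 = $93520.
Three or more prior convictions of any kind (+25%): $93520 × 1.25 = $116900.
A deadly weapon other than a firearm was used (+15%): $116900 × 1.15 = $134435.
$134435 is within the $225000 maximum.

$134435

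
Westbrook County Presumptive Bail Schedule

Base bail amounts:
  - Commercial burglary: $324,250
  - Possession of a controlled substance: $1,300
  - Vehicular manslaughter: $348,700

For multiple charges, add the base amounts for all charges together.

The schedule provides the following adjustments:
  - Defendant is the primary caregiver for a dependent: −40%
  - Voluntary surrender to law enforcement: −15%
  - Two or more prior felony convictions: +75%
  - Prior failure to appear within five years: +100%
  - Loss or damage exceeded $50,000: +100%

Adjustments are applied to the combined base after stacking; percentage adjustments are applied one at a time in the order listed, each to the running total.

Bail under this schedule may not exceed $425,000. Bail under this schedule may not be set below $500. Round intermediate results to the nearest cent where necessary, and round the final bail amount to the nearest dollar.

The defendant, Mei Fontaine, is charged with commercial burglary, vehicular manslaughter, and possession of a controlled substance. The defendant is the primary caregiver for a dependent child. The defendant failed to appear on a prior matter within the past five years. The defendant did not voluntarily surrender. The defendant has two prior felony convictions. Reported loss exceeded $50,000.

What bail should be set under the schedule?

$425,000

Base amounts from the schedule: commercial burglary $324,250; vehicular manslaughter $348,700; possession of a controlled substance $1,300.
Stacking rule: sum of all bases. $324,250 + $348,700 + $1,300 = $674,250.
Defendant is the primary caregiver for a dependent (−40%): $674,250 × 0.6 = $404,550.
Two or more prior felony convictions (+75%): $404,550 × 1.75 = $707,962.50.
Prior failure to appear within five years (+100%): $707,962.50 × 2 = $1,415,925.
Loss or damage exceeded $50,000 (+100%): $1,415,925 × 2 = $2,831,850.
Result $2,831,850 exceeds the maximum of $425,000; bail is capped at $425,000.
$425,000 is at or above the $500 minimum.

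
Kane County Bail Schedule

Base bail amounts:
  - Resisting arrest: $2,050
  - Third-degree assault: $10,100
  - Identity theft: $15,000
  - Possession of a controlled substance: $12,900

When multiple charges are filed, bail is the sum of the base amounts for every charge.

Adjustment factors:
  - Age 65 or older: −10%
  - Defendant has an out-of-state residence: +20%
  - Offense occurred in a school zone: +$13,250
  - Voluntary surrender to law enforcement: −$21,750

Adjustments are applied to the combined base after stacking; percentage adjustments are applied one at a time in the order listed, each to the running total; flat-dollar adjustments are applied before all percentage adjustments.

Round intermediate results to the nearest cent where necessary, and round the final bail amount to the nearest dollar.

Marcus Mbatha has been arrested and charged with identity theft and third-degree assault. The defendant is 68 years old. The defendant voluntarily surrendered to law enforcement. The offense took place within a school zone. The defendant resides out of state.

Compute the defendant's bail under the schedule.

Base amounts from the schedule: identity theft $15,000; third-degree assault $10,100.
Stacking rule: sum of all bases. $15,000 + $10,100 = $25,100.
Offense occurred in a school zone (+$13,250 flat): $25,100 + $13,250 = $38,350.
Voluntary surrender to law enforcement (−$21,750 flat): $38,350 − $21,750 = $16,600.
Age 65 or older (−10%): $16,600 × 0.9 = $14,940.
Defendant has an out-of-state residence (+20%): $14,940 × 1.2 = $17,928.

$17,928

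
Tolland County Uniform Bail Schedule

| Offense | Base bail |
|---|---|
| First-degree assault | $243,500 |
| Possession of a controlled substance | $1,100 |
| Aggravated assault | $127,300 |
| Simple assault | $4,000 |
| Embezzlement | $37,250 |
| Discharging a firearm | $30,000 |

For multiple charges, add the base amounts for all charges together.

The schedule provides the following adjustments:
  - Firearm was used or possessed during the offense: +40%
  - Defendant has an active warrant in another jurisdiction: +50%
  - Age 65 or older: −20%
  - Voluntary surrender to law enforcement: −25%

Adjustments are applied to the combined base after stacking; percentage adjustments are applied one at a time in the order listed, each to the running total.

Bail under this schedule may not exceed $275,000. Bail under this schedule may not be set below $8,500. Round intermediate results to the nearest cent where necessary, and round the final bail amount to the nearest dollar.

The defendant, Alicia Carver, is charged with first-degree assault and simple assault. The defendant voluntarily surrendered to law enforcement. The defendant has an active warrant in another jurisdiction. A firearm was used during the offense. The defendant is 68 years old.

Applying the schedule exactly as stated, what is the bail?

$275,000

Base amounts from the schedule: first-degree assault $243,500; simple assault $4,000.
Stacking rule: sum of all bases. $243,500 + $4,000 = $247,500.
Firearm was used or possessed during the offense (+40%): $247,500 × 1.4 = $346,500.
Defendant has an active warrant in another jurisdiction (+50%): $346,500 × 1.5 = $519,750.
Age 65 or older (−20%): $519,750 × 0.8 = $415,800.
Voluntary surrender to law enforcement (−25%): $415,800 × 0.75 = $311,850.
Result $311,850 exceeds the maximum of $275,000; bail is capped at $275,000.
$275,000 is at or above the $8,500 minimum.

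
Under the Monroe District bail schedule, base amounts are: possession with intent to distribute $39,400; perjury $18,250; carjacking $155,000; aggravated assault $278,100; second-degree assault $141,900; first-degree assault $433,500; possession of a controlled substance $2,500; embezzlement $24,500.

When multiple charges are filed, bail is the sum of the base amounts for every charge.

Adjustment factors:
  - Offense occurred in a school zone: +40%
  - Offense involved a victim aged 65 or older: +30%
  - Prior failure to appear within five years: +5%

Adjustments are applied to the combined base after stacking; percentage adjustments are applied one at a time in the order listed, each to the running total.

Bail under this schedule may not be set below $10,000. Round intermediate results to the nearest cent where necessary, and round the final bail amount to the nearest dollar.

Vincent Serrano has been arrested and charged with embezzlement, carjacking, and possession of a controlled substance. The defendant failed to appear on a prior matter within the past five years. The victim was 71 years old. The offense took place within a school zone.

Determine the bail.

$347,802

Base amounts from the schedule: embezzlement $24,500; carjacking $155,000; possession of a controlled substance $2,500.
Stacking rule: sum of all bases. $24,500 + $155,000 + $2,500 = $182,000.
Offense occurred in a school zone (+40%): $182,000 × 1.4 = $254,800.
Offense involved a victim aged 65 or older (+30%): $254,800 × 1.3 = $331,240.
Prior failure to appear within five years (+5%): $331,240 × 1.05 = $347,802.
$347,802 is at or above the $10,000 minimum.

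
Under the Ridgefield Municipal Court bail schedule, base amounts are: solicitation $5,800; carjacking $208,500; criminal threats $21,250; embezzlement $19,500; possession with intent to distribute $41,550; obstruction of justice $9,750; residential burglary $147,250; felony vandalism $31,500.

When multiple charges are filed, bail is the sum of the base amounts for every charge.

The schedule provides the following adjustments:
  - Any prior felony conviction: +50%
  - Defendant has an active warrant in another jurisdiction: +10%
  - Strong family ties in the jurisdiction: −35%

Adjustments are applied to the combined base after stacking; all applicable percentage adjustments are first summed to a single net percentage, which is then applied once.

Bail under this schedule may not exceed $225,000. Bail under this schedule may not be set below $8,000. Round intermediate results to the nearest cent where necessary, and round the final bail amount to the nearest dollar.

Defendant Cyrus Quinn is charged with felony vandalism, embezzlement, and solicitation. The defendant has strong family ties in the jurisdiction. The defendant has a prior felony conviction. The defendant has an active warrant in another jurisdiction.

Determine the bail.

$71,000

Base amounts from the schedule: felony vandalism $31,500; embezzlement $19,500; solicitation $5,800.
Stacking rule: sum of all bases. $31,500 + $19,500 + $5,800 = $56,800.
Net percentage adjustment: +50% +10% −35% = +25%. $56,800 × 1.25 = $71,000.
$71,000 is within the $225,000 maximum.
$71,000 is at or above the $8,000 minimum.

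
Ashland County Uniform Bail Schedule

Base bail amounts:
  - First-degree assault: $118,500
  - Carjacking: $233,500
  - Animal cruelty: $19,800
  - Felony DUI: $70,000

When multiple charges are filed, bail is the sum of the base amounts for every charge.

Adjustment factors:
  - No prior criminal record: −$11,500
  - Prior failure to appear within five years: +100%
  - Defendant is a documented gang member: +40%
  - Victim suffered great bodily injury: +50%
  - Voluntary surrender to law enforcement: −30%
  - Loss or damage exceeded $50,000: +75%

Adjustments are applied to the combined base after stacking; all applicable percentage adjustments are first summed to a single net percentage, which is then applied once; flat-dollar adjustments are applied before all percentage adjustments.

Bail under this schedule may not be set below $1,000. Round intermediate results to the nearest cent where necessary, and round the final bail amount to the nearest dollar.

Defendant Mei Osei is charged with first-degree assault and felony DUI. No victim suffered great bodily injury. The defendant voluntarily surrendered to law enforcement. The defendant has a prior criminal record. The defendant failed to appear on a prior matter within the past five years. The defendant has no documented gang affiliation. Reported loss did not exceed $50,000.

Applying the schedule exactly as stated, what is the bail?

Base amounts from the schedule: first-degree assault $118,500; felony DUI $70,000.
Stacking rule: sum of all bases. $118,500 + $70,000 = $188,500.
Net percentage adjustment: +100% −30% = +70%. $188,500 × 1.7 = $320,450.
$320,450 is at or above the $1,000 minimum.

$320,450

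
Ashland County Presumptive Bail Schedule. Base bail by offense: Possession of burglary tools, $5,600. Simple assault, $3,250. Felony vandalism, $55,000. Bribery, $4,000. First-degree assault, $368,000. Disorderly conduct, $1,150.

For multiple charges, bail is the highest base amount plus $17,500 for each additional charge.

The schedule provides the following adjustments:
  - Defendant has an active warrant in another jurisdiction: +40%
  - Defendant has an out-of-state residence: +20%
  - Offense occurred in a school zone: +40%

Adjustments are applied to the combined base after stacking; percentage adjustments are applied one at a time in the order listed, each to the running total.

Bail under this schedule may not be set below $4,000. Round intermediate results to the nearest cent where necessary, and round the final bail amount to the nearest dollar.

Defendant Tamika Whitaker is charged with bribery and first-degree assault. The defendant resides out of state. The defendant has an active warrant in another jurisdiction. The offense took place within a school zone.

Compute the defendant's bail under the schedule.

$906,696

Base amounts from the schedule: bribery $4,000; first-degree assault $368,000.
Stacking rule: highest base plus $17,500 per additional charge. Highest is first-degree assault at $368,000; 1 additional charge → +$17,500. Combined base = $385,500.
Defendant has an active warrant in another jurisdiction (+40%): $385,500 × 1.4 = $539,700.
Defendant has an out-of-state residence (+20%): $539,700 × 1.2 = $647,640.
Offense occurred in a school zone (+40%): $647,640 × 1.4 = $906,696.
$906,696 is at or above the $4,000 minimum.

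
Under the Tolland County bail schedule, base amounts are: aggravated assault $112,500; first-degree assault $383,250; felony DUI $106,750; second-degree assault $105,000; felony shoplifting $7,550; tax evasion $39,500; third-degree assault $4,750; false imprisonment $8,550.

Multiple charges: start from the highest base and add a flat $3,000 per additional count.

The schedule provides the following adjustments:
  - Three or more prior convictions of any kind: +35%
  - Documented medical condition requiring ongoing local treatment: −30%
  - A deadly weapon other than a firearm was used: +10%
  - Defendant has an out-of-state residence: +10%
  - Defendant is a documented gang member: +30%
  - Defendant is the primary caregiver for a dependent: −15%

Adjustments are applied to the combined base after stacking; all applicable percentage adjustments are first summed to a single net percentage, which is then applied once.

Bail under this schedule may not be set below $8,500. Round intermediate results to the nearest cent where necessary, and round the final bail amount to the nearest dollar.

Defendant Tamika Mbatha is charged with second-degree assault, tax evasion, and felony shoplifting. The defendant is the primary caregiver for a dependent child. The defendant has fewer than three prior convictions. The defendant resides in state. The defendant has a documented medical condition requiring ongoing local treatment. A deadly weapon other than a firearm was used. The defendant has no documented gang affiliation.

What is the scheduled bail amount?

Base amounts from the schedule: second-degree assault $105,000; tax evasion $39,500; felony shoplifting $7,550.
Stacking rule: highest base plus $3,000 per additional charge. Highest is second-degree assault at $105,000; 2 additional charges → +$6,000. Combined base = $111,000.
Net percentage adjustment: −30% +10% −15% = −35%. $111,000 × 0.65 = $72,150.
$72,150 is at or above the $8,500 minimum.

$72,150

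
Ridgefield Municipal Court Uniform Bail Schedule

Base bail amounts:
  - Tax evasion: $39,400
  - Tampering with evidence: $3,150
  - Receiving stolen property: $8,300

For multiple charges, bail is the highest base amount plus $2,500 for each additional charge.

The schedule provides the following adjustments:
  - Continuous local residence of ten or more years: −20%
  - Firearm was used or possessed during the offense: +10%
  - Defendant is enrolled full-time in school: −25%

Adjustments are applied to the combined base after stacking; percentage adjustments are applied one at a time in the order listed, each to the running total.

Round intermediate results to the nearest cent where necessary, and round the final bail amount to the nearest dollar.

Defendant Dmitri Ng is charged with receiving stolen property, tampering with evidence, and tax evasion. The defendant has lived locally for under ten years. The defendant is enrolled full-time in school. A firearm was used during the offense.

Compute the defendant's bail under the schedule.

Base amounts from the schedule: receiving stolen property $8,300; tampering with evidence $3,150; tax evasion $39,400.
Stacking rule: highest base plus $2,500 per additional charge. Highest is tax evasion at $39,400; 2 additional charges → +$5,000. Combined base = $44,400.
Firearm was used or possessed during the offense (+10%): $44,400 × 1.1 = $48,840.
Defendant is enrolled full-time in school (−25%): $48,840 × 0.75 = $36,630.

$36,630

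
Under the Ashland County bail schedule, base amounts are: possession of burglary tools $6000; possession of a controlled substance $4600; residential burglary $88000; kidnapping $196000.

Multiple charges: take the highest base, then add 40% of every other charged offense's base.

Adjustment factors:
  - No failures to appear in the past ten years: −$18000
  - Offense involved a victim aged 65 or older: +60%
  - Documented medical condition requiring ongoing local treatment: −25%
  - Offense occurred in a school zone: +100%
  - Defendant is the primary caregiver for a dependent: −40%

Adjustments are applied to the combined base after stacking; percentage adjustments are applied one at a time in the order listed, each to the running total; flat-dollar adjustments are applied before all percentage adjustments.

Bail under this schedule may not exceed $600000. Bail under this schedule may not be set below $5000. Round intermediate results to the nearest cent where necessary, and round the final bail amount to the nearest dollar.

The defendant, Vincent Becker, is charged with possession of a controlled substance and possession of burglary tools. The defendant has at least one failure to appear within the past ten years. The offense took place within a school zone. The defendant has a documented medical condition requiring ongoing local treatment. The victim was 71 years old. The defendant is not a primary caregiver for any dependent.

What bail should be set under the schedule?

$18816

Base amounts from the schedule: possession of a controlled substance $4600; possession of burglary tools $6000.
Stacking rule: highest base plus 40% of each additional charge. Highest is possession of burglary tools at $6000. Additional: $4600 × 40% = $1840. Combined base = $6000 + $1840 = $7840.
Offense involved a victim aged 65 or older (+60%): $7840 × 1.6 = $12544.
Documented medical condition requiring ongoing local treatment (−25%): $12544 × 0.75 = $9408.
Offense occurred in a school zone (+100%): $9408 × 2 = $18816.
$18816 is within the $600000 maximum.
$18816 is at or above the $5000 minimum.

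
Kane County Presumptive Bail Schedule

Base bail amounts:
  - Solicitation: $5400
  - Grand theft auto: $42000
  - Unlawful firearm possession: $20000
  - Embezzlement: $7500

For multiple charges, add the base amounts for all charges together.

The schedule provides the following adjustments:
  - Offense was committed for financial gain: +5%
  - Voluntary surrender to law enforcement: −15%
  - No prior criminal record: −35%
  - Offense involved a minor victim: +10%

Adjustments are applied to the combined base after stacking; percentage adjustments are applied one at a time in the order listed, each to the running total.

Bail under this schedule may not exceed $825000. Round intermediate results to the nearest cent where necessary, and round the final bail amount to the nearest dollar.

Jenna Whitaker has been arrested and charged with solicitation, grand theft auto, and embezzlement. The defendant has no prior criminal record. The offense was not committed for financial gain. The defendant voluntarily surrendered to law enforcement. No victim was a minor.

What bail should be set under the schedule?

Base amounts from the schedule: solicitation $5400; grand theft auto $42000; embezzlement $7500.
Stacking rule: sum of all bases. $5400 + $42000 + $7500 = $54900.
Voluntary surrender to law enforcement (−15%): $54900 × 0.85 = $46665.
No prior criminal record (−35%): $46665 × 0.65 = $30332.25.
$30332.25 is within the $825000 maximum.
Rounded to the nearest dollar: $30332.

$30332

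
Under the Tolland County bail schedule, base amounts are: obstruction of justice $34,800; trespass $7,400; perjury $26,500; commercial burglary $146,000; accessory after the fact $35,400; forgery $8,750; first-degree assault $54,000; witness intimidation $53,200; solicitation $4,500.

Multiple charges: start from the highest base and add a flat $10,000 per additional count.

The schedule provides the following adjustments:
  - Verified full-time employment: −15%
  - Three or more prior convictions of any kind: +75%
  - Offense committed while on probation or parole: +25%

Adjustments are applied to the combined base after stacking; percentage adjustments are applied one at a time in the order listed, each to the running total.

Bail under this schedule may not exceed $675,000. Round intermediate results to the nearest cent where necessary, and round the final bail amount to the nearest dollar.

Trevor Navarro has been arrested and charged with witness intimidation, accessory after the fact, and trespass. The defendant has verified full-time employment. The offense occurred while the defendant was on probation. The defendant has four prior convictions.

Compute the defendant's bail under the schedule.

Base amounts from the schedule: witness intimidation $53,200; accessory after the fact $35,400; trespass $7,400.
Stacking rule: highest base plus $10,000 per additional charge. Highest is witness intimidation at $53,200; 2 additional charges → +$20,000. Combined base = $73,200.
Verified full-time employment (−15%): $73,200 × 0.85 = $62,220.
Three or more prior convictions of any kind (+75%): $62,220 × 1.75 = $108,885.
Offense committed while on probation or parole (+25%): $108,885 × 1.25 = $136,106.25.
$136,106.25 is within the $675,000 maximum.
Rounded to the nearest dollar: $136,106.

$136,106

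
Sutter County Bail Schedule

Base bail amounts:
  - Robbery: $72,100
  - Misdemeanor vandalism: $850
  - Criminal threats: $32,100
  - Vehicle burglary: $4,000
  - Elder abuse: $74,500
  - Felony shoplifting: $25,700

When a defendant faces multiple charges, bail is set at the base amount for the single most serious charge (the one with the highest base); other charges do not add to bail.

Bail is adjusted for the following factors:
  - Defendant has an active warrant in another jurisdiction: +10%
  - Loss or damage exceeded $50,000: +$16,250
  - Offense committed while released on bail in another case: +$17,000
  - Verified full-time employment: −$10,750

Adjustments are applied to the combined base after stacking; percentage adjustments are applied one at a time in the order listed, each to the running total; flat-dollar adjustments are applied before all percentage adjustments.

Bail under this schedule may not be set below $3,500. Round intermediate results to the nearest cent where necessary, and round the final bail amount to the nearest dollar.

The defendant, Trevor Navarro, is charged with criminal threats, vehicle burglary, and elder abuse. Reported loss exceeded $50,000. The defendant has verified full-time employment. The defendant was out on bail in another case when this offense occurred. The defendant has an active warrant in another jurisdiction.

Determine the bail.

Base amounts from the schedule: criminal threats $32,100; vehicle burglary $4,000; elder abuse $74,500.
Stacking rule: use the highest base only. Highest is elder abuse at $74,500. Combined base = $74,500.
Loss or damage exceeded $50,000 (+$16,250 flat): $74,500 + $16,250 = $90,750.
Offense committed while released on bail in another case (+$17,000 flat): $90,750 + $17,000 = $107,750.
Verified full-time employment (−$10,750 flat): $107,750 − $10,750 = $97,000.
Defendant has an active warrant in another jurisdiction (+10%): $97,000 × 1.1 = $106,700.
$106,700 is at or above the $3,500 minimum.

$106,700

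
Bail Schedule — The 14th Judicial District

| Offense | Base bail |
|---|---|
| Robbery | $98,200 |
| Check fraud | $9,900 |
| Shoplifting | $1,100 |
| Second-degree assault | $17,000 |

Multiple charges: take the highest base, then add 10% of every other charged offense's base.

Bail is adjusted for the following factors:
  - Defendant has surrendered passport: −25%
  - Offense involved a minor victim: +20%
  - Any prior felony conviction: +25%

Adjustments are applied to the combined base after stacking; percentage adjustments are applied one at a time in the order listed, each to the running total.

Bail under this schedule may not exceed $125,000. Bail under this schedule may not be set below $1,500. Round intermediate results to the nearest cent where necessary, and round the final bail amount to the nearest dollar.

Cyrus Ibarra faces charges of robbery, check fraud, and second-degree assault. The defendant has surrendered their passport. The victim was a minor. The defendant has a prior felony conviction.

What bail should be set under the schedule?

Base amounts from the schedule: robbery $98,200; check fraud $9,900; second-degree assault $17,000.
Stacking rule: highest base plus 10% of each additional charge. Highest is robbery at $98,200. Additional: $9,900 × 10% = $990; $17,000 × 10% = $1,700. Combined base = $98,200 + $2,690 = $100,890.
Defendant has surrendered passport (−25%): $100,890 × 0.75 = $75,667.50.
Offense involved a minor victim (+20%): $75,667.50 × 1.2 = $90,801.
Any prior felony conviction (+25%): $90,801 × 1.25 = $113,501.25.
$113,501.25 is within the $125,000 maximum.
$113,501.25 is at or above the $1,500 minimum.
Rounded to the nearest dollar: $113,501.

$113,501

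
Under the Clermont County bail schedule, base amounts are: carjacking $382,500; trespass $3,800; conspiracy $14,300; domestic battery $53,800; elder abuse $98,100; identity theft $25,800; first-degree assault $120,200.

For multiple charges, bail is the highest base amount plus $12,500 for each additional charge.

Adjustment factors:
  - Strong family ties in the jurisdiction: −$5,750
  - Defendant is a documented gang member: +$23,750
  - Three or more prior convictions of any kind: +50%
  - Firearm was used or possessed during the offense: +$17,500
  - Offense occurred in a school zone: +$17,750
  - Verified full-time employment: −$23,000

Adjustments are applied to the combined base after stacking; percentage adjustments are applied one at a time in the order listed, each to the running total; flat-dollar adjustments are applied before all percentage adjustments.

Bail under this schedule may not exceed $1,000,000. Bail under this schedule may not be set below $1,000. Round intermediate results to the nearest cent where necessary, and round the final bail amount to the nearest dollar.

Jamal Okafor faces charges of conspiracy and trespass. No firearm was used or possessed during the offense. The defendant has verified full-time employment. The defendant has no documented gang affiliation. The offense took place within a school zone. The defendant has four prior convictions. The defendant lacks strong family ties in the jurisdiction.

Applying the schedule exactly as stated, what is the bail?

$32,325

Base amounts from the schedule: conspiracy $14,300; trespass $3,800.
Stacking rule: highest base plus $12,500 per additional charge. Highest is conspiracy at $14,300; 1 additional charge → +$12,500. Combined base = $26,800.
Offense occurred in a school zone (+$17,750 flat): $26,800 + $17,750 = $44,550.
Verified full-time employment (−$23,000 flat): $44,550 − $23,000 = $21,550.
Three or more prior convictions of any kind (+50%): $21,550 × 1.5 = $32,325.
$32,325 is within the $1,000,000 maximum.
$32,325 is at or above the $1,000 minimum.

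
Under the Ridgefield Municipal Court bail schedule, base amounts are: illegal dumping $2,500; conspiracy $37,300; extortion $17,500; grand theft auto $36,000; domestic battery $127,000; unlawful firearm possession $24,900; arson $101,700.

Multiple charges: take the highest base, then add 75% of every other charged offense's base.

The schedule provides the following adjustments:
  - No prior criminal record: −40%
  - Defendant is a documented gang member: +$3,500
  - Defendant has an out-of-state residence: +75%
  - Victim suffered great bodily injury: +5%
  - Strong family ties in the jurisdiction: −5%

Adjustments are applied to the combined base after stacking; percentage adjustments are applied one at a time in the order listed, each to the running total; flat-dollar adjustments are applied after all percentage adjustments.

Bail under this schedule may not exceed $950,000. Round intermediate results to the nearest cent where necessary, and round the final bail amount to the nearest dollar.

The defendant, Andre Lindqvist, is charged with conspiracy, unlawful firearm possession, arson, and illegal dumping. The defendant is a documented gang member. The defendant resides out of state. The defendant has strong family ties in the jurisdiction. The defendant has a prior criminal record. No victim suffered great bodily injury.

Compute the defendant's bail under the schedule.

Base amounts from the schedule: conspiracy $37,300; unlawful firearm possession $24,900; arson $101,700; illegal dumping $2,500.
Stacking rule: highest base plus 75% of each additional charge. Highest is arson at $101,700. Additional: $37,300 × 75% = $27,975; $24,900 × 75% = $18,675; $2,500 × 75% = $1,875. Combined base = $101,700 + $48,525 = $150,225.
Defendant has an out-of-state residence (+75%): $150,225 × 1.75 = $262,893.75.
Strong family ties in the jurisdiction (−5%): $262,893.75 × 0.95 = $249,749.06.
Defendant is a documented gang member (+$3,500 flat): $249,749.06 + $3,500 = $253,249.06.
$253,249.06 is within the $950,000 maximum.
Rounded to the nearest dollar: $253,249.

$253,249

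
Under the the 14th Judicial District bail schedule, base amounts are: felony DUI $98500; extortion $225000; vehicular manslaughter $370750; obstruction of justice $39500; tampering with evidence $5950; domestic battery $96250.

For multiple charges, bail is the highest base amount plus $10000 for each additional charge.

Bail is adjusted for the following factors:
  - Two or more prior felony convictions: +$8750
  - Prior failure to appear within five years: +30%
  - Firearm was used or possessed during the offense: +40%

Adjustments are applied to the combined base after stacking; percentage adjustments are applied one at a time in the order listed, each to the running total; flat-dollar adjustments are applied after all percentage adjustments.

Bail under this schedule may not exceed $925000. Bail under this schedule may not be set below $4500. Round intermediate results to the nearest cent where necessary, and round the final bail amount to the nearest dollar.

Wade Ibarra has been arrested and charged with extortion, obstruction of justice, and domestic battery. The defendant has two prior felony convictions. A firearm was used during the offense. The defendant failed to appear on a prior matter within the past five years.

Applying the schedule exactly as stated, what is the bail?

$454650

Base amounts from the schedule: extortion $225000; obstruction of justice $39500; domestic battery $96250.
Stacking rule: highest base plus $10000 per additional charge. Highest is extortion at $225000; 2 additional charges → +$20000. Combined base = $245000.
Prior failure to appear within five years (+30%): $245000 × 1.3 = $318500.
Firearm was used or possessed during the offense (+40%): $318500 × 1.4 = $445900.
Two or more prior felony convictions (+$8750 flat): $445900 + $8750 = $454650.
$454650 is within the $925000 maximum.
$454650 is at or above the $4500 minimum.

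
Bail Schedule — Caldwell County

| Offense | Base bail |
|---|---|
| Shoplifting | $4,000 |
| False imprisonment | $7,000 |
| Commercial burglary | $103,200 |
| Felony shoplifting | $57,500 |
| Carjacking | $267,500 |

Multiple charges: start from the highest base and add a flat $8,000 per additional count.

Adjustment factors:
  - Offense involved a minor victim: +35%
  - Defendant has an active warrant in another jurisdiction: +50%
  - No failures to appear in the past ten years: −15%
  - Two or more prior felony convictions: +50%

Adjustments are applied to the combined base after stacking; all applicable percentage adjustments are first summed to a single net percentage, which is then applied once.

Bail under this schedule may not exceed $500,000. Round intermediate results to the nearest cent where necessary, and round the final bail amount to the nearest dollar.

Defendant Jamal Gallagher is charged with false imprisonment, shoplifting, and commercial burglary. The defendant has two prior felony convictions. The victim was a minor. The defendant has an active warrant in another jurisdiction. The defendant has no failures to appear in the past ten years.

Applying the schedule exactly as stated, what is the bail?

$262,240

Base amounts from the schedule: false imprisonment $7,000; shoplifting $4,000; commercial burglary $103,200.
Stacking rule: highest base plus $8,000 per additional charge. Highest is commercial burglary at $103,200; 2 additional charges → +$16,000. Combined base = $119,200.
Net percentage adjustment: +35% +50% −15% +50% = +120%. $119,200 × 2.2 = $262,240.
$262,240 is within the $500,000 maximum.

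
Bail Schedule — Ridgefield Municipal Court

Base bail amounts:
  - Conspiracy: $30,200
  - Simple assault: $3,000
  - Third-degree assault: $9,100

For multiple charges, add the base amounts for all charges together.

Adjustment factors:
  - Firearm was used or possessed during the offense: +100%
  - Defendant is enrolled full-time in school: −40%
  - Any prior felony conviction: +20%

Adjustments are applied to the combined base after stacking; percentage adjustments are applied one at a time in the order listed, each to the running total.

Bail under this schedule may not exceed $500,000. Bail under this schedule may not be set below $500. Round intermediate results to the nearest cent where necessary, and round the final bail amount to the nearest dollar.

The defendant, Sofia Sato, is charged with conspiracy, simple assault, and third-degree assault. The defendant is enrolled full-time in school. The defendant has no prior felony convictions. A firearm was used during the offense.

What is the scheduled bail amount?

$50,760

Base amounts from the schedule: conspiracy $30,200; simple assault $3,000; third-degree assault $9,100.
Stacking rule: sum of all bases. $30,200 + $3,000 + $9,100 = $42,300.
Firearm was used or possessed during the offense (+100%): $42,300 × 2 = $84,600.
Defendant is enrolled full-time in school (−40%): $84,600 × 0.6 = $50,760.
$50,760 is within the $500,000 maximum.
$50,760 is at or above the $500 minimum.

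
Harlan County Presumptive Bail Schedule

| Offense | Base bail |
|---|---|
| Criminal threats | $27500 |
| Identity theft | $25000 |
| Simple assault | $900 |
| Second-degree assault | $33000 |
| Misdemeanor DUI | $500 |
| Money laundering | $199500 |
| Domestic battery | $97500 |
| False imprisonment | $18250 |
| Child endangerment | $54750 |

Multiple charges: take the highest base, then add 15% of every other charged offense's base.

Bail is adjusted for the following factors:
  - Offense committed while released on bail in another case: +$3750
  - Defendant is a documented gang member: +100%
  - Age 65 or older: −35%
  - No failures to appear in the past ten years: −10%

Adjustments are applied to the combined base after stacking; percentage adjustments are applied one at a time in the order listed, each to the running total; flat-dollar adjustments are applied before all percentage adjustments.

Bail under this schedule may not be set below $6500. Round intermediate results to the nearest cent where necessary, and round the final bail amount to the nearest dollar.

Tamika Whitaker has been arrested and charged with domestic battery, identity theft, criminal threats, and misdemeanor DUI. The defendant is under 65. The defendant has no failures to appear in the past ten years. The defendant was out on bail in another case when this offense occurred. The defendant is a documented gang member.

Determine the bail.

$196560

Base amounts from the schedule: domestic battery $97500; identity theft $25000; criminal threats $27500; misdemeanor DUI $500.
Stacking rule: highest base plus 15% of each additional charge. Highest is domestic battery at $97500. Additional: $25000 × 15% = $3750; $27500 × 15% = $4125; $500 × 15% = $75. Combined base = $97500 + $7950 = $105450.
Offense committed while released on bail in another case (+$3750 flat): $105450 + $3750 = $109200.
Defendant is a documented gang member (+100%): $109200 × 2 = $218400.
No failures to appear in the past ten years (−10%): $218400 × 0.9 = $196560.
$196560 is at or above the $6500 minimum.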